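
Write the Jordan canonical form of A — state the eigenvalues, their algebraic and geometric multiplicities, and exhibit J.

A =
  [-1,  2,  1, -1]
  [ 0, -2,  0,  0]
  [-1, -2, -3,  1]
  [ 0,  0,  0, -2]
J_2(-2) ⊕ J_1(-2) ⊕ J_1(-2)

The characteristic polynomial is
  det(x·I − A) = x^4 + 8*x^3 + 24*x^2 + 32*x + 16 = (x + 2)^4

Eigenvalues and multiplicities (the geometric multiplicity of λ is n − rank(A − λI), which equals the number of Jordan blocks for λ):
  λ = -2: algebraic multiplicity = 4, geometric multiplicity = 3

Determining the block sizes for each eigenvalue:
  λ = -2: 3 blocks summing to 4 forces exactly one block of size 2 and the rest size 1 → block sizes [2, 1, 1]

Assembling the blocks gives a Jordan form
J =
  [-2,  1,  0,  0]
  [ 0, -2,  0,  0]
  [ 0,  0, -2,  0]
  [ 0,  0,  0, -2]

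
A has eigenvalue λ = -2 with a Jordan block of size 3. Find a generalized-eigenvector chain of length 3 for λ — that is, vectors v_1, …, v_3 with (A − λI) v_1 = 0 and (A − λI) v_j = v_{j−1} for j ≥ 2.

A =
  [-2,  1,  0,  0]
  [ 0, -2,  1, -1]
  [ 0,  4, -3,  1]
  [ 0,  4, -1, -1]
A Jordan chain for λ = -2 of length 3:
v_1 = (1, 0, 4, 4)ᵀ
v_2 = (0, 1, -1, -1)ᵀ
v_3 = (0, 0, 1, 0)ᵀ

Let N = A − (-2)·I. We want v_3 with N^3 v_3 = 0 but N^2 v_3 ≠ 0; then v_{j-1} := N · v_j for j = 3, …, 2.

Pick v_3 = (0, 0, 1, 0)ᵀ.
Then v_2 = N · v_3 = (0, 1, -1, -1)ᵀ.
Then v_1 = N · v_2 = (1, 0, 4, 4)ᵀ.

Sanity check: (A − (-2)·I) v_1 = (0, 0, 0, 0)ᵀ = 0. ✓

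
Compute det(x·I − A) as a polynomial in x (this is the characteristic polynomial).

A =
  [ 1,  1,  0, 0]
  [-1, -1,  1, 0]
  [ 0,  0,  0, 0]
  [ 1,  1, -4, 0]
x^4

Expanding det(x·I − A) (e.g. by cofactor expansion or by noting that A is similar to its Jordan form J, which has the same characteristic polynomial as A) gives
  χ_A(x) = x^4
which factors as x^4. The eigenvalues (with algebraic multiplicities) are λ = 0 with multiplicity 4.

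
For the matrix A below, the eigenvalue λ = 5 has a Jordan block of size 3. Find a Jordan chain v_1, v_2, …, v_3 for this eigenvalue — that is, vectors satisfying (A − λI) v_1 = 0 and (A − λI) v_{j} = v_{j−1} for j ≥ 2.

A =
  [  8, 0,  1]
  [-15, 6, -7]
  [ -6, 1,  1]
A Jordan chain for λ = 5 of length 3:
v_1 = (3, -18, -9)ᵀ
v_2 = (3, -15, -6)ᵀ
v_3 = (1, 0, 0)ᵀ

Let N = A − (5)·I. We want v_3 with N^3 v_3 = 0 but N^2 v_3 ≠ 0; then v_{j-1} := N · v_j for j = 3, …, 2.

Pick v_3 = (1, 0, 0)ᵀ.
Then v_2 = N · v_3 = (3, -15, -6)ᵀ.
Then v_1 = N · v_2 = (3, -18, -9)ᵀ.

Sanity check: (A − (5)·I) v_1 = (0, 0, 0)ᵀ = 0. ✓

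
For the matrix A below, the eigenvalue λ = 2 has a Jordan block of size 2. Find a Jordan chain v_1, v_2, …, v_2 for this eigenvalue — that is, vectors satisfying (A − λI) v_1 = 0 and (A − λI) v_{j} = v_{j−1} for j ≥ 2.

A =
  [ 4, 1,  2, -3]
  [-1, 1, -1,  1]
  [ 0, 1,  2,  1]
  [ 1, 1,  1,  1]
A Jordan chain for λ = 2 of length 2:
v_1 = (2, -1, 0, 1)ᵀ
v_2 = (1, 0, 0, 0)ᵀ

Let N = A − (2)·I. We want v_2 with N^2 v_2 = 0 but N^1 v_2 ≠ 0; then v_{j-1} := N · v_j for j = 2, …, 2.

Pick v_2 = (1, 0, 0, 0)ᵀ.
Then v_1 = N · v_2 = (2, -1, 0, 1)ᵀ.

Sanity check: (A − (2)·I) v_1 = (0, 0, 0, 0)ᵀ = 0. ✓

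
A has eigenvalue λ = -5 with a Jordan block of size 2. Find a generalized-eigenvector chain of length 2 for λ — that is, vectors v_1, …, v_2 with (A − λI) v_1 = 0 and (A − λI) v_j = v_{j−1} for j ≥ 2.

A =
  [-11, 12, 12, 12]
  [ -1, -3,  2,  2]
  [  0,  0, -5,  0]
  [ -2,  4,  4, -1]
A Jordan chain for λ = -5 of length 2:
v_1 = (-6, -1, 0, -2)ᵀ
v_2 = (1, 0, 0, 0)ᵀ

Let N = A − (-5)·I. We want v_2 with N^2 v_2 = 0 but N^1 v_2 ≠ 0; then v_{j-1} := N · v_j for j = 2, …, 2.

Pick v_2 = (1, 0, 0, 0)ᵀ.
Then v_1 = N · v_2 = (-6, -1, 0, -2)ᵀ.

Sanity check: (A − (-5)·I) v_1 = (0, 0, 0, 0)ᵀ = 0. ✓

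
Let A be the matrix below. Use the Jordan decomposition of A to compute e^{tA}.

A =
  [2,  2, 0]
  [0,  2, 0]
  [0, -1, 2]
e^{tA} =
  [exp(2*t), 2*t*exp(2*t), 0]
  [0, exp(2*t), 0]
  [0, -t*exp(2*t), exp(2*t)]

Strategy: write A = P · J · P⁻¹ where J is a Jordan canonical form, so e^{tA} = P · e^{tJ} · P⁻¹, and e^{tJ} can be computed block-by-block.

A has Jordan form
J =
  [2, 1, 0]
  [0, 2, 0]
  [0, 0, 2]
(up to reordering of blocks).

Per-block formulas:
  For a 1×1 block at λ = 2: exp(t · [2]) = [e^(2t)].
  For a 2×2 Jordan block J_2(2): exp(t · J_2(2)) = e^(2t)·(I + t·N), where N is the 2×2 nilpotent shift.

After assembling e^{tJ} and conjugating by P, we get:

e^{tA} =
  [exp(2*t), 2*t*exp(2*t), 0]
  [0, exp(2*t), 0]
  [0, -t*exp(2*t), exp(2*t)]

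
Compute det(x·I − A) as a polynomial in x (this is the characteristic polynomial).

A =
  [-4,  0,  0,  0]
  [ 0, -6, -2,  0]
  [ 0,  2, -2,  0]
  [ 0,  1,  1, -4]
x^4 + 16*x^3 + 96*x^2 + 256*x + 256

Expanding det(x·I − A) (e.g. by cofactor expansion or by noting that A is similar to its Jordan form J, which has the same characteristic polynomial as A) gives
  χ_A(x) = x^4 + 16*x^3 + 96*x^2 + 256*x + 256
which factors as (x + 4)^4. The eigenvalues (with algebraic multiplicities) are λ = -4 with multiplicity 4.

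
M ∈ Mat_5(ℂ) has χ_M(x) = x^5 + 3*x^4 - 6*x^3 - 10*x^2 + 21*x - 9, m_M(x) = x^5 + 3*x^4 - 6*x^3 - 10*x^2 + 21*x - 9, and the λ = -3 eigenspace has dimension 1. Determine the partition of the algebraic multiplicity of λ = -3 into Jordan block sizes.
Block sizes for λ = -3: [2]

Step 1 — from the characteristic polynomial, algebraic multiplicity of λ = -3 is 2. From dim ker(M − (-3)·I) = 1, there are exactly 1 Jordan blocks for λ = -3.
Step 2 — from the minimal polynomial, the factor (x + 3)^2 tells us the largest block for λ = -3 has size 2.
Step 3 — with total size 2, 1 blocks, and largest block 2, the block sizes (in nonincreasing order) are [2].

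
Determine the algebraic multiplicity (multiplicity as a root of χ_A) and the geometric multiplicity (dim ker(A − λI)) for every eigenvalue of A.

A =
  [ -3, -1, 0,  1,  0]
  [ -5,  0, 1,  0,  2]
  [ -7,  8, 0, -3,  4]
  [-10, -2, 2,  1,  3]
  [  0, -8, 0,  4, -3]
λ = -1: alg = 5, geom = 2

Step 1 — factor the characteristic polynomial to read off the algebraic multiplicities:
  χ_A(x) = (x + 1)^5

Step 2 — compute geometric multiplicities via the rank-nullity identity g(λ) = n − rank(A − λI):
  rank(A − (-1)·I) = 3, so dim ker(A − (-1)·I) = n − 3 = 2

Summary:
  λ = -1: algebraic multiplicity = 5, geometric multiplicity = 2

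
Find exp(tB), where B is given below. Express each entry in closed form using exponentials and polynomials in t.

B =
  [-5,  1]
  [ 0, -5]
e^{tB} =
  [exp(-5*t), t*exp(-5*t)]
  [0, exp(-5*t)]

Strategy: write B = P · J · P⁻¹ where J is a Jordan canonical form, so e^{tB} = P · e^{tJ} · P⁻¹, and e^{tJ} can be computed block-by-block.

B has Jordan form
J =
  [-5,  1]
  [ 0, -5]
(up to reordering of blocks).

Per-block formulas:
  For a 2×2 Jordan block J_2(-5): exp(t · J_2(-5)) = e^(-5t)·(I + t·N), where N is the 2×2 nilpotent shift.

After assembling e^{tJ} and conjugating by P, we get:

e^{tB} =
  [exp(-5*t), t*exp(-5*t)]
  [0, exp(-5*t)]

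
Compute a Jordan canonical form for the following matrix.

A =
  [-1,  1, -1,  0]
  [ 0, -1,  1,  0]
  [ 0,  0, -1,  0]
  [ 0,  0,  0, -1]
J_3(-1) ⊕ J_1(-1)

The characteristic polynomial is
  det(x·I − A) = x^4 + 4*x^3 + 6*x^2 + 4*x + 1 = (x + 1)^4

Eigenvalues and multiplicities (the geometric multiplicity of λ is n − rank(A − λI), which equals the number of Jordan blocks for λ):
  λ = -1: algebraic multiplicity = 4, geometric multiplicity = 2

Determining the block sizes for each eigenvalue:
  λ = -1: with am = 4 and gm = 2, the partition is not yet determined (e.g. several partitions of 4 into 2 parts exist). Let N = A − (-1)·I. Computing rank(N^1) = 2, rank(N^2) = 1, rank(N^3) = 0; the number of blocks of size ≥ j is rank(N^{j−1}) − rank(N^j), giving [2, 1, 1]. So we have 1 block(s) of size 3, 1 block(s) of size 1 → block sizes [3, 1]

Assembling the blocks gives a Jordan form
J =
  [-1,  1,  0,  0]
  [ 0, -1,  1,  0]
  [ 0,  0, -1,  0]
  [ 0,  0,  0, -1]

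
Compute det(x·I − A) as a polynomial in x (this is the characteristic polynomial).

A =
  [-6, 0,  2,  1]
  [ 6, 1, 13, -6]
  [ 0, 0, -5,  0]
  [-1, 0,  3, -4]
x^4 + 14*x^3 + 60*x^2 + 50*x - 125

Expanding det(x·I − A) (e.g. by cofactor expansion or by noting that A is similar to its Jordan form J, which has the same characteristic polynomial as A) gives
  χ_A(x) = x^4 + 14*x^3 + 60*x^2 + 50*x - 125
which factors as (x - 1)*(x + 5)^3. The eigenvalues (with algebraic multiplicities) are λ = -5 with multiplicity 3, λ = 1 with multiplicity 1.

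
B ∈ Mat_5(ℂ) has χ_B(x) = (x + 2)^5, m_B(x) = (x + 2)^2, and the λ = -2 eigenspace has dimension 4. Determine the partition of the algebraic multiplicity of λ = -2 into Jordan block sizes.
Block sizes for λ = -2: [2, 1, 1, 1]

Step 1 — from the characteristic polynomial, algebraic multiplicity of λ = -2 is 5. From dim ker(B − (-2)·I) = 4, there are exactly 4 Jordan blocks for λ = -2.
Step 2 — from the minimal polynomial, the factor (x + 2)^2 tells us the largest block for λ = -2 has size 2.
Step 3 — with total size 5, 4 blocks, and largest block 2, the block sizes (in nonincreasing order) are [2, 1, 1, 1].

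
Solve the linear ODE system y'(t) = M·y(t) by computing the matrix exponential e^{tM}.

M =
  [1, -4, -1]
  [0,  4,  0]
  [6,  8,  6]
e^{tM} =
  [-2*exp(4*t) + 3*exp(3*t), -4*exp(4*t) + 4*exp(3*t), -exp(4*t) + exp(3*t)]
  [0, exp(4*t), 0]
  [6*exp(4*t) - 6*exp(3*t), 8*exp(4*t) - 8*exp(3*t), 3*exp(4*t) - 2*exp(3*t)]

Strategy: write M = P · J · P⁻¹ where J is a Jordan canonical form, so e^{tM} = P · e^{tJ} · P⁻¹, and e^{tJ} can be computed block-by-block.

M has Jordan form
J =
  [3, 0, 0]
  [0, 4, 0]
  [0, 0, 4]
(up to reordering of blocks).

Per-block formulas:
  For a 1×1 block at λ = 4: exp(t · [4]) = [e^(4t)].
  For a 1×1 block at λ = 3: exp(t · [3]) = [e^(3t)].

After assembling e^{tJ} and conjugating by P, we get:

e^{tM} =
  [-2*exp(4*t) + 3*exp(3*t), -4*exp(4*t) + 4*exp(3*t), -exp(4*t) + exp(3*t)]
  [0, exp(4*t), 0]
  [6*exp(4*t) - 6*exp(3*t), 8*exp(4*t) - 8*exp(3*t), 3*exp(4*t) - 2*exp(3*t)]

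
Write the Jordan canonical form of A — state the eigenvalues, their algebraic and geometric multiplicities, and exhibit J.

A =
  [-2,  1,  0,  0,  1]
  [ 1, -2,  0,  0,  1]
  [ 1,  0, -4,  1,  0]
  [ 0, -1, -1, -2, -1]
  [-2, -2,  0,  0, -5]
J_2(-3) ⊕ J_2(-3) ⊕ J_1(-3)

The characteristic polynomial is
  det(x·I − A) = x^5 + 15*x^4 + 90*x^3 + 270*x^2 + 405*x + 243 = (x + 3)^5

Eigenvalues and multiplicities (the geometric multiplicity of λ is n − rank(A − λI), which equals the number of Jordan blocks for λ):
  λ = -3: algebraic multiplicity = 5, geometric multiplicity = 3

Determining the block sizes for each eigenvalue:
  λ = -3: with am = 5 and gm = 3, the partition is not yet determined (e.g. several partitions of 5 into 3 parts exist). Let N = A − (-3)·I. Computing rank(N^1) = 2, rank(N^2) = 0; the number of blocks of size ≥ j is rank(N^{j−1}) − rank(N^j), giving [3, 2]. So we have 2 block(s) of size 2, 1 block(s) of size 1 → block sizes [2, 2, 1]

Assembling the blocks gives a Jordan form
J =
  [-3,  1,  0,  0,  0]
  [ 0, -3,  0,  0,  0]
  [ 0,  0, -3,  1,  0]
  [ 0,  0,  0, -3,  0]
  [ 0,  0,  0,  0, -3]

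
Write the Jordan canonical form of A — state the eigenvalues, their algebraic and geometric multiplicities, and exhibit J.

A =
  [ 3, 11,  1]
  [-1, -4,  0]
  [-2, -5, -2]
J_3(-1)

The characteristic polynomial is
  det(x·I − A) = x^3 + 3*x^2 + 3*x + 1 = (x + 1)^3

Eigenvalues and multiplicities (the geometric multiplicity of λ is n − rank(A − λI), which equals the number of Jordan blocks for λ):
  λ = -1: algebraic multiplicity = 3, geometric multiplicity = 1

Determining the block sizes for each eigenvalue:
  λ = -1: one block (gm = 1), so the single block has size am = 3 → block sizes [3]

Assembling the blocks gives a Jordan form
J =
  [-1,  1,  0]
  [ 0, -1,  1]
  [ 0,  0, -1]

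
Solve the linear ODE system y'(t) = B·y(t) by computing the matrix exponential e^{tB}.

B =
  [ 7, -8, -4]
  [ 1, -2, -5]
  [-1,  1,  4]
e^{tB} =
  [2*t*exp(5*t) + exp(5*t), -2*t*exp(5*t) - exp(5*t) + exp(-t), 2*t*exp(5*t) - exp(5*t) + exp(-t)]
  [t*exp(5*t), -t*exp(5*t) + exp(-t), t*exp(5*t) - exp(5*t) + exp(-t)]
  [-t*exp(5*t), t*exp(5*t), -t*exp(5*t) + exp(5*t)]

Strategy: write B = P · J · P⁻¹ where J is a Jordan canonical form, so e^{tB} = P · e^{tJ} · P⁻¹, and e^{tJ} can be computed block-by-block.

B has Jordan form
J =
  [-1, 0, 0]
  [ 0, 5, 1]
  [ 0, 0, 5]
(up to reordering of blocks).

Per-block formulas:
  For a 1×1 block at λ = -1: exp(t · [-1]) = [e^(-1t)].
  For a 2×2 Jordan block J_2(5): exp(t · J_2(5)) = e^(5t)·(I + t·N), where N is the 2×2 nilpotent shift.

After assembling e^{tJ} and conjugating by P, we get:

e^{tB} =
  [2*t*exp(5*t) + exp(5*t), -2*t*exp(5*t) - exp(5*t) + exp(-t), 2*t*exp(5*t) - exp(5*t) + exp(-t)]
  [t*exp(5*t), -t*exp(5*t) + exp(-t), t*exp(5*t) - exp(5*t) + exp(-t)]
  [-t*exp(5*t), t*exp(5*t), -t*exp(5*t) + exp(5*t)]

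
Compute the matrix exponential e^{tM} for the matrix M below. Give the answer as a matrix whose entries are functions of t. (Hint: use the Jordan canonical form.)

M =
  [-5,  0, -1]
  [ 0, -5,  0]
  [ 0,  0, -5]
e^{tM} =
  [exp(-5*t), 0, -t*exp(-5*t)]
  [0, exp(-5*t), 0]
  [0, 0, exp(-5*t)]

Strategy: write M = P · J · P⁻¹ where J is a Jordan canonical form, so e^{tM} = P · e^{tJ} · P⁻¹, and e^{tJ} can be computed block-by-block.

M has Jordan form
J =
  [-5,  1,  0]
  [ 0, -5,  0]
  [ 0,  0, -5]
(up to reordering of blocks).

Per-block formulas:
  For a 1×1 block at λ = -5: exp(t · [-5]) = [e^(-5t)].
  For a 2×2 Jordan block J_2(-5): exp(t · J_2(-5)) = e^(-5t)·(I + t·N), where N is the 2×2 nilpotent shift.

After assembling e^{tJ} and conjugating by P, we get:

e^{tM} =
  [exp(-5*t), 0, -t*exp(-5*t)]
  [0, exp(-5*t), 0]
  [0, 0, exp(-5*t)]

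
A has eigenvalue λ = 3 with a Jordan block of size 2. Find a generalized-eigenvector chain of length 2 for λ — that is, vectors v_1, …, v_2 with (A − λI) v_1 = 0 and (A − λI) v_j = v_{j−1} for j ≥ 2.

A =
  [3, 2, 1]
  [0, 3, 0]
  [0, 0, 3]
A Jordan chain for λ = 3 of length 2:
v_1 = (2, 0, 0)ᵀ
v_2 = (0, 1, 0)ᵀ

Let N = A − (3)·I. We want v_2 with N^2 v_2 = 0 but N^1 v_2 ≠ 0; then v_{j-1} := N · v_j for j = 2, …, 2.

Pick v_2 = (0, 1, 0)ᵀ.
Then v_1 = N · v_2 = (2, 0, 0)ᵀ.

Sanity check: (A − (3)·I) v_1 = (0, 0, 0)ᵀ = 0. ✓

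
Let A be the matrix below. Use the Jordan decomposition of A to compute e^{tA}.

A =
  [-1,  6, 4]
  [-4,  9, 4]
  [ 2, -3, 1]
e^{tA} =
  [-4*t*exp(3*t) + exp(3*t), 6*t*exp(3*t), 4*t*exp(3*t)]
  [-4*t*exp(3*t), 6*t*exp(3*t) + exp(3*t), 4*t*exp(3*t)]
  [2*t*exp(3*t), -3*t*exp(3*t), -2*t*exp(3*t) + exp(3*t)]

Strategy: write A = P · J · P⁻¹ where J is a Jordan canonical form, so e^{tA} = P · e^{tJ} · P⁻¹, and e^{tJ} can be computed block-by-block.

A has Jordan form
J =
  [3, 1, 0]
  [0, 3, 0]
  [0, 0, 3]
(up to reordering of blocks).

Per-block formulas:
  For a 1×1 block at λ = 3: exp(t · [3]) = [e^(3t)].
  For a 2×2 Jordan block J_2(3): exp(t · J_2(3)) = e^(3t)·(I + t·N), where N is the 2×2 nilpotent shift.

After assembling e^{tJ} and conjugating by P, we get:

e^{tA} =
  [-4*t*exp(3*t) + exp(3*t), 6*t*exp(3*t), 4*t*exp(3*t)]
  [-4*t*exp(3*t), 6*t*exp(3*t) + exp(3*t), 4*t*exp(3*t)]
  [2*t*exp(3*t), -3*t*exp(3*t), -2*t*exp(3*t) + exp(3*t)]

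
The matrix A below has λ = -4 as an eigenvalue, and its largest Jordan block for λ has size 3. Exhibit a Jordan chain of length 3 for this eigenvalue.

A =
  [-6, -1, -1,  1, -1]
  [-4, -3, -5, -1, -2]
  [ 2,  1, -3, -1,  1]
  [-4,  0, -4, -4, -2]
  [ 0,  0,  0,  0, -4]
A Jordan chain for λ = -4 of length 3:
v_1 = (2, -2, -2, 0, 0)ᵀ
v_2 = (-2, -4, 2, -4, 0)ᵀ
v_3 = (1, 0, 0, 0, 0)ᵀ

Let N = A − (-4)·I. We want v_3 with N^3 v_3 = 0 but N^2 v_3 ≠ 0; then v_{j-1} := N · v_j for j = 3, …, 2.

Pick v_3 = (1, 0, 0, 0, 0)ᵀ.
Then v_2 = N · v_3 = (-2, -4, 2, -4, 0)ᵀ.
Then v_1 = N · v_2 = (2, -2, -2, 0, 0)ᵀ.

Sanity check: (A − (-4)·I) v_1 = (0, 0, 0, 0, 0)ᵀ = 0. ✓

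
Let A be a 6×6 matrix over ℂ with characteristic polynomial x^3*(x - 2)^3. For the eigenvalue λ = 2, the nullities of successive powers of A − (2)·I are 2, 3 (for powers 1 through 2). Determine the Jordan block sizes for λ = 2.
Block sizes for λ = 2: [2, 1]

From the dimensions of kernels of powers, the number of Jordan blocks of size at least j is d_j − d_{j−1} where d_j = dim ker(N^j) (with d_0 = 0). Computing the differences gives [2, 1].
The number of blocks of size exactly k is (#blocks of size ≥ k) − (#blocks of size ≥ k + 1), so the partition is: 1 block(s) of size 1, 1 block(s) of size 2.
In nonincreasing order the block sizes are [2, 1].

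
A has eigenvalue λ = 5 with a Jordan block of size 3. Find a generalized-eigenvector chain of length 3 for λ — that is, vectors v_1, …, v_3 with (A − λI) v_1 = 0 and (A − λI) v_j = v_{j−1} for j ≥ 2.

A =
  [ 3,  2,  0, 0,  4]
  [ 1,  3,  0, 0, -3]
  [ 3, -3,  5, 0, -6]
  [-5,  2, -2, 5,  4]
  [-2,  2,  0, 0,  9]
A Jordan chain for λ = 5 of length 3:
v_1 = (-2, 2, 3, -2, -2)ᵀ
v_2 = (-2, 1, 3, -5, -2)ᵀ
v_3 = (1, 0, 0, 0, 0)ᵀ

Let N = A − (5)·I. We want v_3 with N^3 v_3 = 0 but N^2 v_3 ≠ 0; then v_{j-1} := N · v_j for j = 3, …, 2.

Pick v_3 = (1, 0, 0, 0, 0)ᵀ.
Then v_2 = N · v_3 = (-2, 1, 3, -5, -2)ᵀ.
Then v_1 = N · v_2 = (-2, 2, 3, -2, -2)ᵀ.

Sanity check: (A − (5)·I) v_1 = (0, 0, 0, 0, 0)ᵀ = 0. ✓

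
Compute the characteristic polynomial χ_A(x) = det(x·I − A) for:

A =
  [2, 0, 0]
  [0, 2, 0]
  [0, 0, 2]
x^3 - 6*x^2 + 12*x - 8

Expanding det(x·I − A) (e.g. by cofactor expansion or by noting that A is similar to its Jordan form J, which has the same characteristic polynomial as A) gives
  χ_A(x) = x^3 - 6*x^2 + 12*x - 8
which factors as (x - 2)^3. The eigenvalues (with algebraic multiplicities) are λ = 2 with multiplicity 3.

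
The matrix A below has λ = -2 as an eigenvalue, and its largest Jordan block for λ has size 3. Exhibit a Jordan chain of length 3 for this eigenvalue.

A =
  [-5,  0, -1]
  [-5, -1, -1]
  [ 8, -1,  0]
A Jordan chain for λ = -2 of length 3:
v_1 = (1, 2, -3)ᵀ
v_2 = (-3, -5, 8)ᵀ
v_3 = (1, 0, 0)ᵀ

Let N = A − (-2)·I. We want v_3 with N^3 v_3 = 0 but N^2 v_3 ≠ 0; then v_{j-1} := N · v_j for j = 3, …, 2.

Pick v_3 = (1, 0, 0)ᵀ.
Then v_2 = N · v_3 = (-3, -5, 8)ᵀ.
Then v_1 = N · v_2 = (1, 2, -3)ᵀ.

Sanity check: (A − (-2)·I) v_1 = (0, 0, 0)ᵀ = 0. ✓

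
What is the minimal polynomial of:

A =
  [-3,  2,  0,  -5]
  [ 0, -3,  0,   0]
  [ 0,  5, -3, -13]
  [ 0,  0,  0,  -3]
x^2 + 6*x + 9

The characteristic polynomial is χ_A(x) = (x + 3)^4, so the eigenvalues are known. The minimal polynomial is
  m_A(x) = Π_λ (x − λ)^{k_λ}
where k_λ is the size of the *largest* Jordan block for λ (equivalently, the smallest k with (A − λI)^k v = 0 for every generalised eigenvector v of λ).

  λ = -3: largest Jordan block has size 2, contributing (x + 3)^2

So m_A(x) = (x + 3)^2 = x^2 + 6*x + 9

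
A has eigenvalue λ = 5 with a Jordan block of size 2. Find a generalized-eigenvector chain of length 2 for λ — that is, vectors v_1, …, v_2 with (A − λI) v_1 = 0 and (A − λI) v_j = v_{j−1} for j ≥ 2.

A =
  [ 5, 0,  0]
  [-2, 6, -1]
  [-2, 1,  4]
A Jordan chain for λ = 5 of length 2:
v_1 = (0, -2, -2)ᵀ
v_2 = (1, 0, 0)ᵀ

Let N = A − (5)·I. We want v_2 with N^2 v_2 = 0 but N^1 v_2 ≠ 0; then v_{j-1} := N · v_j for j = 2, …, 2.

Pick v_2 = (1, 0, 0)ᵀ.
Then v_1 = N · v_2 = (0, -2, -2)ᵀ.

Sanity check: (A − (5)·I) v_1 = (0, 0, 0)ᵀ = 0. ✓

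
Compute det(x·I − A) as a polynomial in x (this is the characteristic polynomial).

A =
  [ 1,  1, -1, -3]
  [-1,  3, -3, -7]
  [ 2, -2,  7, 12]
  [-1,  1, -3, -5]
x^4 - 6*x^3 + 13*x^2 - 12*x + 4

Expanding det(x·I − A) (e.g. by cofactor expansion or by noting that A is similar to its Jordan form J, which has the same characteristic polynomial as A) gives
  χ_A(x) = x^4 - 6*x^3 + 13*x^2 - 12*x + 4
which factors as (x - 2)^2*(x - 1)^2. The eigenvalues (with algebraic multiplicities) are λ = 1 with multiplicity 2, λ = 2 with multiplicity 2.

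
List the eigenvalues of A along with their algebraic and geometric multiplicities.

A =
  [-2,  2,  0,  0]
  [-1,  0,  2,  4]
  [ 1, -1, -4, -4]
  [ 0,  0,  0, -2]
λ = -2: alg = 4, geom = 2

Step 1 — factor the characteristic polynomial to read off the algebraic multiplicities:
  χ_A(x) = (x + 2)^4

Step 2 — compute geometric multiplicities via the rank-nullity identity g(λ) = n − rank(A − λI):
  rank(A − (-2)·I) = 2, so dim ker(A − (-2)·I) = n − 2 = 2

Summary:
  λ = -2: algebraic multiplicity = 4, geometric multiplicity = 2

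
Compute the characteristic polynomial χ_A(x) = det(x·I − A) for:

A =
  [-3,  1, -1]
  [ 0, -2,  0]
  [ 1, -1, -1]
x^3 + 6*x^2 + 12*x + 8

Expanding det(x·I − A) (e.g. by cofactor expansion or by noting that A is similar to its Jordan form J, which has the same characteristic polynomial as A) gives
  χ_A(x) = x^3 + 6*x^2 + 12*x + 8
which factors as (x + 2)^3. The eigenvalues (with algebraic multiplicities) are λ = -2 with multiplicity 3.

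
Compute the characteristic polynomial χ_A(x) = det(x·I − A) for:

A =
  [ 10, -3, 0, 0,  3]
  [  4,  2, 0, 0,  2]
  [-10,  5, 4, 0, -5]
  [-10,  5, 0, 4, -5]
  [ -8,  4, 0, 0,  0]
x^5 - 20*x^4 + 160*x^3 - 640*x^2 + 1280*x - 1024

Expanding det(x·I − A) (e.g. by cofactor expansion or by noting that A is similar to its Jordan form J, which has the same characteristic polynomial as A) gives
  χ_A(x) = x^5 - 20*x^4 + 160*x^3 - 640*x^2 + 1280*x - 1024
which factors as (x - 4)^5. The eigenvalues (with algebraic multiplicities) are λ = 4 with multiplicity 5.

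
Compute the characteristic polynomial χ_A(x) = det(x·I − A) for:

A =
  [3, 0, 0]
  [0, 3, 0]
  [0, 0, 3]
x^3 - 9*x^2 + 27*x - 27

Expanding det(x·I − A) (e.g. by cofactor expansion or by noting that A is similar to its Jordan form J, which has the same characteristic polynomial as A) gives
  χ_A(x) = x^3 - 9*x^2 + 27*x - 27
which factors as (x - 3)^3. The eigenvalues (with algebraic multiplicities) are λ = 3 with multiplicity 3.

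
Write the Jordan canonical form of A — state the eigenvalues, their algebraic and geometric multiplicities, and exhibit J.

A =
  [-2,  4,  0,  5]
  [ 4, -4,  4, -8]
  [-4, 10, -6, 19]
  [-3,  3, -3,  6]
J_3(-2) ⊕ J_1(0)

The characteristic polynomial is
  det(x·I − A) = x^4 + 6*x^3 + 12*x^2 + 8*x = x*(x + 2)^3

Eigenvalues and multiplicities (the geometric multiplicity of λ is n − rank(A − λI), which equals the number of Jordan blocks for λ):
  λ = -2: algebraic multiplicity = 3, geometric multiplicity = 1
  λ = 0: algebraic multiplicity = 1, geometric multiplicity = 1

Determining the block sizes for each eigenvalue:
  λ = -2: one block (gm = 1), so the single block has size am = 3 → block sizes [3]
  λ = 0: one block (gm = 1), so the single block has size am = 1 → block sizes [1]

Assembling the blocks gives a Jordan form
J =
  [-2,  1,  0, 0]
  [ 0, -2,  1, 0]
  [ 0,  0, -2, 0]
  [ 0,  0,  0, 0]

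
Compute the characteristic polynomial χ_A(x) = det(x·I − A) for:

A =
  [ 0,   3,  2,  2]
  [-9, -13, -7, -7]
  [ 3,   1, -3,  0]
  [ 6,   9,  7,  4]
x^4 + 12*x^3 + 54*x^2 + 108*x + 81

Expanding det(x·I − A) (e.g. by cofactor expansion or by noting that A is similar to its Jordan form J, which has the same characteristic polynomial as A) gives
  χ_A(x) = x^4 + 12*x^3 + 54*x^2 + 108*x + 81
which factors as (x + 3)^4. The eigenvalues (with algebraic multiplicities) are λ = -3 with multiplicity 4.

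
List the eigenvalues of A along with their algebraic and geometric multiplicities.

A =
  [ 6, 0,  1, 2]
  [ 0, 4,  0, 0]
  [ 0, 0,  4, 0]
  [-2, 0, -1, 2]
λ = 4: alg = 4, geom = 3

Step 1 — factor the characteristic polynomial to read off the algebraic multiplicities:
  χ_A(x) = (x - 4)^4

Step 2 — compute geometric multiplicities via the rank-nullity identity g(λ) = n − rank(A − λI):
  rank(A − (4)·I) = 1, so dim ker(A − (4)·I) = n − 1 = 3

Summary:
  λ = 4: algebraic multiplicity = 4, geometric multiplicity = 3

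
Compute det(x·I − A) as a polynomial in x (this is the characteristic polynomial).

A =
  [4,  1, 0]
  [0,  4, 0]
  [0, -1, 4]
x^3 - 12*x^2 + 48*x - 64

Expanding det(x·I − A) (e.g. by cofactor expansion or by noting that A is similar to its Jordan form J, which has the same characteristic polynomial as A) gives
  χ_A(x) = x^3 - 12*x^2 + 48*x - 64
which factors as (x - 4)^3. The eigenvalues (with algebraic multiplicities) are λ = 4 with multiplicity 3.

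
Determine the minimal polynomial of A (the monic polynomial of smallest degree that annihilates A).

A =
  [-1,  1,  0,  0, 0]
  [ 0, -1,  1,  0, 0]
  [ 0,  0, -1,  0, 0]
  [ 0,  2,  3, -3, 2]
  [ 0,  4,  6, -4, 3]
x^4 + 2*x^3 - 2*x - 1

The characteristic polynomial is χ_A(x) = (x - 1)*(x + 1)^4, so the eigenvalues are known. The minimal polynomial is
  m_A(x) = Π_λ (x − λ)^{k_λ}
where k_λ is the size of the *largest* Jordan block for λ (equivalently, the smallest k with (A − λI)^k v = 0 for every generalised eigenvector v of λ).

  λ = -1: largest Jordan block has size 3, contributing (x + 1)^3
  λ = 1: largest Jordan block has size 1, contributing (x − 1)

So m_A(x) = (x - 1)*(x + 1)^3 = x^4 + 2*x^3 - 2*x - 1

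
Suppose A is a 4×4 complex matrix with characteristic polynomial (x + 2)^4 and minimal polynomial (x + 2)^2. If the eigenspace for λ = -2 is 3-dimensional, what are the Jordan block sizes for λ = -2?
Block sizes for λ = -2: [2, 1, 1]

Step 1 — from the characteristic polynomial, algebraic multiplicity of λ = -2 is 4. From dim ker(A − (-2)·I) = 3, there are exactly 3 Jordan blocks for λ = -2.
Step 2 — from the minimal polynomial, the factor (x + 2)^2 tells us the largest block for λ = -2 has size 2.
Step 3 — with total size 4, 3 blocks, and largest block 2, the block sizes (in nonincreasing order) are [2, 1, 1].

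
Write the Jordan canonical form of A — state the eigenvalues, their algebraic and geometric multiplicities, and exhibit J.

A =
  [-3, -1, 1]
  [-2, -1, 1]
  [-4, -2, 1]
J_3(-1)

The characteristic polynomial is
  det(x·I − A) = x^3 + 3*x^2 + 3*x + 1 = (x + 1)^3

Eigenvalues and multiplicities (the geometric multiplicity of λ is n − rank(A − λI), which equals the number of Jordan blocks for λ):
  λ = -1: algebraic multiplicity = 3, geometric multiplicity = 1

Determining the block sizes for each eigenvalue:
  λ = -1: one block (gm = 1), so the single block has size am = 3 → block sizes [3]

Assembling the blocks gives a Jordan form
J =
  [-1,  1,  0]
  [ 0, -1,  1]
  [ 0,  0, -1]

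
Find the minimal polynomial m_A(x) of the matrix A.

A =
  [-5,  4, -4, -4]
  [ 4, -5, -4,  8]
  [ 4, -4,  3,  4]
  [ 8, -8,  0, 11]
x^2 - 2*x - 3

The characteristic polynomial is χ_A(x) = (x - 3)^2*(x + 1)^2, so the eigenvalues are known. The minimal polynomial is
  m_A(x) = Π_λ (x − λ)^{k_λ}
where k_λ is the size of the *largest* Jordan block for λ (equivalently, the smallest k with (A − λI)^k v = 0 for every generalised eigenvector v of λ).

  λ = -1: largest Jordan block has size 1, contributing (x + 1)
  λ = 3: largest Jordan block has size 1, contributing (x − 3)

So m_A(x) = (x - 3)*(x + 1) = x^2 - 2*x - 3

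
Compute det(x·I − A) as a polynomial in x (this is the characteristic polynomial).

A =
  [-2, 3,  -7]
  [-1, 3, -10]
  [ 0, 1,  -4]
x^3 + 3*x^2 + 3*x + 1

Expanding det(x·I − A) (e.g. by cofactor expansion or by noting that A is similar to its Jordan form J, which has the same characteristic polynomial as A) gives
  χ_A(x) = x^3 + 3*x^2 + 3*x + 1
which factors as (x + 1)^3. The eigenvalues (with algebraic multiplicities) are λ = -1 with multiplicity 3.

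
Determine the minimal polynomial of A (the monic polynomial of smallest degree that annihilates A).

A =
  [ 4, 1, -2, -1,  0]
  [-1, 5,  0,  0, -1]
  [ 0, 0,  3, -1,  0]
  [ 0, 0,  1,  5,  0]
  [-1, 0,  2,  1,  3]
x^3 - 12*x^2 + 48*x - 64

The characteristic polynomial is χ_A(x) = (x - 4)^5, so the eigenvalues are known. The minimal polynomial is
  m_A(x) = Π_λ (x − λ)^{k_λ}
where k_λ is the size of the *largest* Jordan block for λ (equivalently, the smallest k with (A − λI)^k v = 0 for every generalised eigenvector v of λ).

  λ = 4: largest Jordan block has size 3, contributing (x − 4)^3

So m_A(x) = (x - 4)^3 = x^3 - 12*x^2 + 48*x - 64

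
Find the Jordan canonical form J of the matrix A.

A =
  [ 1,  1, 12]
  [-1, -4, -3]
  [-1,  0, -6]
J_3(-3)

The characteristic polynomial is
  det(x·I − A) = x^3 + 9*x^2 + 27*x + 27 = (x + 3)^3

Eigenvalues and multiplicities (the geometric multiplicity of λ is n − rank(A − λI), which equals the number of Jordan blocks for λ):
  λ = -3: algebraic multiplicity = 3, geometric multiplicity = 1

Determining the block sizes for each eigenvalue:
  λ = -3: one block (gm = 1), so the single block has size am = 3 → block sizes [3]

Assembling the blocks gives a Jordan form
J =
  [-3,  1,  0]
  [ 0, -3,  1]
  [ 0,  0, -3]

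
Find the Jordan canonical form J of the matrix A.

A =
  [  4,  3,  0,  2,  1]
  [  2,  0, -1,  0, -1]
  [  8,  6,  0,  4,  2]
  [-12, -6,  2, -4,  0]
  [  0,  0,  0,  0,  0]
J_3(0) ⊕ J_1(0) ⊕ J_1(0)

The characteristic polynomial is
  det(x·I − A) = x^5

Eigenvalues and multiplicities (the geometric multiplicity of λ is n − rank(A − λI), which equals the number of Jordan blocks for λ):
  λ = 0: algebraic multiplicity = 5, geometric multiplicity = 3

Determining the block sizes for each eigenvalue:
  λ = 0: with am = 5 and gm = 3, the partition is not yet determined (e.g. several partitions of 5 into 3 parts exist). Let N = A − (0)·I. Computing rank(N^1) = 2, rank(N^2) = 1, rank(N^3) = 0; the number of blocks of size ≥ j is rank(N^{j−1}) − rank(N^j), giving [3, 1, 1]. So we have 1 block(s) of size 3, 2 block(s) of size 1 → block sizes [3, 1, 1]

Assembling the blocks gives a Jordan form
J =
  [0, 1, 0, 0, 0]
  [0, 0, 1, 0, 0]
  [0, 0, 0, 0, 0]
  [0, 0, 0, 0, 0]
  [0, 0, 0, 0, 0]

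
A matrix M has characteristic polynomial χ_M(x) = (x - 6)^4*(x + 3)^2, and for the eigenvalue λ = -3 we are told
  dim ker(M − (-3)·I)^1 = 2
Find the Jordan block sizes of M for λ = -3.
Block sizes for λ = -3: [1, 1]

From the dimensions of kernels of powers, the number of Jordan blocks of size at least j is d_j − d_{j−1} where d_j = dim ker(N^j) (with d_0 = 0). Computing the differences gives [2].
The number of blocks of size exactly k is (#blocks of size ≥ k) − (#blocks of size ≥ k + 1), so the partition is: 2 block(s) of size 1.
In nonincreasing order the block sizes are [1, 1].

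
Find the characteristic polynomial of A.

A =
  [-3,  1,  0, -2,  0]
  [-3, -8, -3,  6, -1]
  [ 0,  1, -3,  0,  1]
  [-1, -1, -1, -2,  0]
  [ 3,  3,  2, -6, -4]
x^5 + 20*x^4 + 160*x^3 + 640*x^2 + 1280*x + 1024

Expanding det(x·I − A) (e.g. by cofactor expansion or by noting that A is similar to its Jordan form J, which has the same characteristic polynomial as A) gives
  χ_A(x) = x^5 + 20*x^4 + 160*x^3 + 640*x^2 + 1280*x + 1024
which factors as (x + 4)^5. The eigenvalues (with algebraic multiplicities) are λ = -4 with multiplicity 5.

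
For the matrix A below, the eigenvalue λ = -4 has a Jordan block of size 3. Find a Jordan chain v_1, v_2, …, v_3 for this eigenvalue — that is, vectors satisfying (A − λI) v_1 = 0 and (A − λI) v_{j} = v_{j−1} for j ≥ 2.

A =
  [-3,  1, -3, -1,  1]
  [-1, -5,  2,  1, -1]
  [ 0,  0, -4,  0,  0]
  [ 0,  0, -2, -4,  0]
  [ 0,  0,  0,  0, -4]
A Jordan chain for λ = -4 of length 3:
v_1 = (1, -1, 0, 0, 0)ᵀ
v_2 = (-3, 2, 0, -2, 0)ᵀ
v_3 = (0, 0, 1, 0, 0)ᵀ

Let N = A − (-4)·I. We want v_3 with N^3 v_3 = 0 but N^2 v_3 ≠ 0; then v_{j-1} := N · v_j for j = 3, …, 2.

Pick v_3 = (0, 0, 1, 0, 0)ᵀ.
Then v_2 = N · v_3 = (-3, 2, 0, -2, 0)ᵀ.
Then v_1 = N · v_2 = (1, -1, 0, 0, 0)ᵀ.

Sanity check: (A − (-4)·I) v_1 = (0, 0, 0, 0, 0)ᵀ = 0. ✓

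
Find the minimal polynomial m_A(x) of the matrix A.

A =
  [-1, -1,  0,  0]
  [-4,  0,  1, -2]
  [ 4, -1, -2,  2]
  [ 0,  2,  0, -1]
x^3 + 3*x^2 + 3*x + 1

The characteristic polynomial is χ_A(x) = (x + 1)^4, so the eigenvalues are known. The minimal polynomial is
  m_A(x) = Π_λ (x − λ)^{k_λ}
where k_λ is the size of the *largest* Jordan block for λ (equivalently, the smallest k with (A − λI)^k v = 0 for every generalised eigenvector v of λ).

  λ = -1: largest Jordan block has size 3, contributing (x + 1)^3

So m_A(x) = (x + 1)^3 = x^3 + 3*x^2 + 3*x + 1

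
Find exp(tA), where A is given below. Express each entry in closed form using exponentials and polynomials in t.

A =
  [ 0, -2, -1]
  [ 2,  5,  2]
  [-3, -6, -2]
e^{tA} =
  [-t*exp(t) + exp(t), -2*t*exp(t), -t*exp(t)]
  [2*t*exp(t), 4*t*exp(t) + exp(t), 2*t*exp(t)]
  [-3*t*exp(t), -6*t*exp(t), -3*t*exp(t) + exp(t)]

Strategy: write A = P · J · P⁻¹ where J is a Jordan canonical form, so e^{tA} = P · e^{tJ} · P⁻¹, and e^{tJ} can be computed block-by-block.

A has Jordan form
J =
  [1, 1, 0]
  [0, 1, 0]
  [0, 0, 1]
(up to reordering of blocks).

Per-block formulas:
  For a 1×1 block at λ = 1: exp(t · [1]) = [e^(1t)].
  For a 2×2 Jordan block J_2(1): exp(t · J_2(1)) = e^(1t)·(I + t·N), where N is the 2×2 nilpotent shift.

After assembling e^{tJ} and conjugating by P, we get:

e^{tA} =
  [-t*exp(t) + exp(t), -2*t*exp(t), -t*exp(t)]
  [2*t*exp(t), 4*t*exp(t) + exp(t), 2*t*exp(t)]
  [-3*t*exp(t), -6*t*exp(t), -3*t*exp(t) + exp(t)]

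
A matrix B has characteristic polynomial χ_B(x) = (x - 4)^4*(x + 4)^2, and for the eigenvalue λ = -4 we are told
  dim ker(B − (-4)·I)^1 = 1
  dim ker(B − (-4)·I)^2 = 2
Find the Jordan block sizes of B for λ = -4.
Block sizes for λ = -4: [2]

From the dimensions of kernels of powers, the number of Jordan blocks of size at least j is d_j − d_{j−1} where d_j = dim ker(N^j) (with d_0 = 0). Computing the differences gives [1, 1].
The number of blocks of size exactly k is (#blocks of size ≥ k) − (#blocks of size ≥ k + 1), so the partition is: 1 block(s) of size 2.
In nonincreasing order the block sizes are [2].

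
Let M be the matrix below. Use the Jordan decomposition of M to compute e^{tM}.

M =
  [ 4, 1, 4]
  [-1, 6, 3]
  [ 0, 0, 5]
e^{tM} =
  [-t*exp(5*t) + exp(5*t), t*exp(5*t), -t^2*exp(5*t)/2 + 4*t*exp(5*t)]
  [-t*exp(5*t), t*exp(5*t) + exp(5*t), -t^2*exp(5*t)/2 + 3*t*exp(5*t)]
  [0, 0, exp(5*t)]

Strategy: write M = P · J · P⁻¹ where J is a Jordan canonical form, so e^{tM} = P · e^{tJ} · P⁻¹, and e^{tJ} can be computed block-by-block.

M has Jordan form
J =
  [5, 1, 0]
  [0, 5, 1]
  [0, 0, 5]
(up to reordering of blocks).

Per-block formulas:
  For a 3×3 Jordan block J_3(5): exp(t · J_3(5)) = e^(5t)·(I + t·N + (t^2/2)·N^2), where N is the 3×3 nilpotent shift.

After assembling e^{tJ} and conjugating by P, we get:

e^{tM} =
  [-t*exp(5*t) + exp(5*t), t*exp(5*t), -t^2*exp(5*t)/2 + 4*t*exp(5*t)]
  [-t*exp(5*t), t*exp(5*t) + exp(5*t), -t^2*exp(5*t)/2 + 3*t*exp(5*t)]
  [0, 0, exp(5*t)]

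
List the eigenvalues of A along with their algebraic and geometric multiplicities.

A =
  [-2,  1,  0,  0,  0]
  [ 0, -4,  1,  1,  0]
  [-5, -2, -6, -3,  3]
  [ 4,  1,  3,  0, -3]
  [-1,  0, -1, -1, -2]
λ = -3: alg = 4, geom = 2; λ = -2: alg = 1, geom = 1

Step 1 — factor the characteristic polynomial to read off the algebraic multiplicities:
  χ_A(x) = (x + 2)*(x + 3)^4

Step 2 — compute geometric multiplicities via the rank-nullity identity g(λ) = n − rank(A − λI):
  rank(A − (-3)·I) = 3, so dim ker(A − (-3)·I) = n − 3 = 2
  rank(A − (-2)·I) = 4, so dim ker(A − (-2)·I) = n − 4 = 1

Summary:
  λ = -3: algebraic multiplicity = 4, geometric multiplicity = 2
  λ = -2: algebraic multiplicity = 1, geometric multiplicity = 1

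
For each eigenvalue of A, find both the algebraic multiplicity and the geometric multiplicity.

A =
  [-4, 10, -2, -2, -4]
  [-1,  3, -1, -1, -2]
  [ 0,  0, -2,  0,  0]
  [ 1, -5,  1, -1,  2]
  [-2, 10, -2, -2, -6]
λ = -2: alg = 5, geom = 4

Step 1 — factor the characteristic polynomial to read off the algebraic multiplicities:
  χ_A(x) = (x + 2)^5

Step 2 — compute geometric multiplicities via the rank-nullity identity g(λ) = n − rank(A − λI):
  rank(A − (-2)·I) = 1, so dim ker(A − (-2)·I) = n − 1 = 4

Summary:
  λ = -2: algebraic multiplicity = 5, geometric multiplicity = 4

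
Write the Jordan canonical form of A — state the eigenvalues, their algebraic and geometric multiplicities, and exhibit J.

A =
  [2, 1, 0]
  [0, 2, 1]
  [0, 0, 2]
J_3(2)

The characteristic polynomial is
  det(x·I − A) = x^3 - 6*x^2 + 12*x - 8 = (x - 2)^3

Eigenvalues and multiplicities (the geometric multiplicity of λ is n − rank(A − λI), which equals the number of Jordan blocks for λ):
  λ = 2: algebraic multiplicity = 3, geometric multiplicity = 1

Determining the block sizes for each eigenvalue:
  λ = 2: one block (gm = 1), so the single block has size am = 3 → block sizes [3]

Assembling the blocks gives a Jordan form
J =
  [2, 1, 0]
  [0, 2, 1]
  [0, 0, 2]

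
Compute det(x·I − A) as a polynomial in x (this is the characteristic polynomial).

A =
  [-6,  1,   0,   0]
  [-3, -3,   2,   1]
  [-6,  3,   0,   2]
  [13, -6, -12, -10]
x^4 + 19*x^3 + 135*x^2 + 425*x + 500

Expanding det(x·I − A) (e.g. by cofactor expansion or by noting that A is similar to its Jordan form J, which has the same characteristic polynomial as A) gives
  χ_A(x) = x^4 + 19*x^3 + 135*x^2 + 425*x + 500
which factors as (x + 4)*(x + 5)^3. The eigenvalues (with algebraic multiplicities) are λ = -5 with multiplicity 3, λ = -4 with multiplicity 1.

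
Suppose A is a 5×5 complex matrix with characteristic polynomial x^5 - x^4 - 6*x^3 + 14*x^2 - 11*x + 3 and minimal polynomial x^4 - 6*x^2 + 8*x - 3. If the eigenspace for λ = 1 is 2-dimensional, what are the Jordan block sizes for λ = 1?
Block sizes for λ = 1: [3, 1]

Step 1 — from the characteristic polynomial, algebraic multiplicity of λ = 1 is 4. From dim ker(A − (1)·I) = 2, there are exactly 2 Jordan blocks for λ = 1.
Step 2 — from the minimal polynomial, the factor (x − 1)^3 tells us the largest block for λ = 1 has size 3.
Step 3 — with total size 4, 2 blocks, and largest block 3, the block sizes (in nonincreasing order) are [3, 1].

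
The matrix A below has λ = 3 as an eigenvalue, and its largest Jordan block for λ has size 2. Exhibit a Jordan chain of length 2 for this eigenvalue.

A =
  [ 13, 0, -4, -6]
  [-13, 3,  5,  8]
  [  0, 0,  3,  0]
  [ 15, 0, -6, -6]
A Jordan chain for λ = 3 of length 2:
v_1 = (0, -1, 0, 0)ᵀ
v_2 = (2, 0, 5, 0)ᵀ

Let N = A − (3)·I. We want v_2 with N^2 v_2 = 0 but N^1 v_2 ≠ 0; then v_{j-1} := N · v_j for j = 2, …, 2.

Pick v_2 = (2, 0, 5, 0)ᵀ.
Then v_1 = N · v_2 = (0, -1, 0, 0)ᵀ.

Sanity check: (A − (3)·I) v_1 = (0, 0, 0, 0)ᵀ = 0. ✓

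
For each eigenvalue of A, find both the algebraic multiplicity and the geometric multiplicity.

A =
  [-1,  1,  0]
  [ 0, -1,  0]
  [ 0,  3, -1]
λ = -1: alg = 3, geom = 2

Step 1 — factor the characteristic polynomial to read off the algebraic multiplicities:
  χ_A(x) = (x + 1)^3

Step 2 — compute geometric multiplicities via the rank-nullity identity g(λ) = n − rank(A − λI):
  rank(A − (-1)·I) = 1, so dim ker(A − (-1)·I) = n − 1 = 2

Summary:
  λ = -1: algebraic multiplicity = 3, geometric multiplicity = 2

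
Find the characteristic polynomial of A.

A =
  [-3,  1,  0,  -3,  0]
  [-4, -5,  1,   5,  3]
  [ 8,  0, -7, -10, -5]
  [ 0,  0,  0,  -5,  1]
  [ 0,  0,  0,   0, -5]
x^5 + 25*x^4 + 250*x^3 + 1250*x^2 + 3125*x + 3125

Expanding det(x·I − A) (e.g. by cofactor expansion or by noting that A is similar to its Jordan form J, which has the same characteristic polynomial as A) gives
  χ_A(x) = x^5 + 25*x^4 + 250*x^3 + 1250*x^2 + 3125*x + 3125
which factors as (x + 5)^5. The eigenvalues (with algebraic multiplicities) are λ = -5 with multiplicity 5.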